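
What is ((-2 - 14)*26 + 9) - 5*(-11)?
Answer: -352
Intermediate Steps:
((-2 - 14)*26 + 9) - 5*(-11) = (-16*26 + 9) + 55 = (-416 + 9) + 55 = -407 + 55 = -352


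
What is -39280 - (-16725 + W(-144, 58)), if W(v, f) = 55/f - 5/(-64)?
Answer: -41863985/1856 ≈ -22556.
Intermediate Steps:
W(v, f) = 5/64 + 55/f (W(v, f) = 55/f - 5*(-1/64) = 55/f + 5/64 = 5/64 + 55/f)
-39280 - (-16725 + W(-144, 58)) = -39280 - (-16725 + (5/64 + 55/58)) = -39280 - (-16725 + 1905/1856) = -39280 - 1*(-31039695/1856) = -39280 + 31039695/1856 = -41863985/1856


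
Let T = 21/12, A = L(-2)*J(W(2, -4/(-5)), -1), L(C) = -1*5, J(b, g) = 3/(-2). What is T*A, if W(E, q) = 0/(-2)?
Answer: 105/8 ≈ 13.125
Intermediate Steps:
W(E, q) = 0 (W(E, q) = 0*(-½) = 0)
J(b, g) = -3/2 (J(b, g) = 3*(-½) = -3/2)
L(C) = -5
A = 15/2 (A = -5*(-3/2) = 15/2 ≈ 7.5000)
T = 7/4 (T = 21*(1/12) = 7/4 ≈ 1.7500)
T*A = (7/4)*(15/2) = 105/8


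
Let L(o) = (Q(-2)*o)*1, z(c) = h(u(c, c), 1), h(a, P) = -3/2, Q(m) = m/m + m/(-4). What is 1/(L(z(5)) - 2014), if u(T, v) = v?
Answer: -4/8065 ≈ -0.00049597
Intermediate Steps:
Q(m) = 1 - m/4 (Q(m) = 1 + m*(-¼) = 1 - m/4)
h(a, P) = -3/2 (h(a, P) = -3*½ = -3/2)
z(c) = -3/2
L(o) = 3*o/2 (L(o) = ((1 - ¼*(-2))*o)*1 = ((1 + ½)*o)*1 = (3*o/2)*1 = 3*o/2)
1/(L(z(5)) - 2014) = 1/((3/2)*(-3/2) - 2014) = 1/(-9/4 - 2014) = 1/(-8065/4) = -4/8065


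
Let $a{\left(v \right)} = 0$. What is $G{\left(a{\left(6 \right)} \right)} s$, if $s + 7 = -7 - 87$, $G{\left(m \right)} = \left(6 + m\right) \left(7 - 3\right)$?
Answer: $-2424$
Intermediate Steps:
$G{\left(m \right)} = 24 + 4 m$ ($G{\left(m \right)} = \left(6 + m\right) 4 = 24 + 4 m$)
$s = -101$ ($s = -7 - 94 = -101$)
$G{\left(a{\left(6 \right)} \right)} s = \left(24 + 4 \cdot 0\right) \left(-101\right) = \left(24 + 0\right) \left(-101\right) = 24 \left(-101\right) = -2424$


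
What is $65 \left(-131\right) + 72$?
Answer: $-8443$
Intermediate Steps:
$65 \left(-131\right) + 72 = -8515 + 72 = -8443$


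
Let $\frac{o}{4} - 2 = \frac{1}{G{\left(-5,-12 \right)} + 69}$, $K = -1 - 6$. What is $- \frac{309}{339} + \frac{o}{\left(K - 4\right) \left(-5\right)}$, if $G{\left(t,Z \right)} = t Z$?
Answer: $- \frac{613717}{801735} \approx -0.76549$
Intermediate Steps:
$G{\left(t,Z \right)} = Z t$
$K = -7$ ($K = -1 - 6 = -7$)
$o = \frac{1036}{129}$ ($o = 8 + \frac{4}{\left(-12\right) \left(-5\right) + 69} = 8 + \frac{4}{60 + 69} = 8 + \frac{4}{129} = \frac{1036}{129} \approx 8.031$)
$- \frac{309}{339} + \frac{o}{\left(K - 4\right) \left(-5\right)} = - \frac{309}{339} + \frac{1036}{129 \left(-7 - 4\right) \left(-5\right)} = \left(-309\right) \frac{1}{339} + \frac{1036}{129 \left(\left(-11\right) \left(-5\right)\right)} = - \frac{103}{113} + \frac{1036}{129 \cdot 55} = - \frac{103}{113} + \frac{1036}{129} \cdot \frac{1}{55} = - \frac{103}{113} + \frac{1036}{7095} = - \frac{613717}{801735}$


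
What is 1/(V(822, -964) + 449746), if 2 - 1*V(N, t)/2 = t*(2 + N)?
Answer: 1/2038422 ≈ 4.9058e-7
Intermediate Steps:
V(N, t) = 4 - 2*t*(2 + N)
1/(V(822, -964) + 449746) = 1/((4 - 4*(-964) - 2*822*(-964)) + 449746) = 1/((4 + 3856 + 1584816) + 449746) = 1/(1588676 + 449746) = 1/2038422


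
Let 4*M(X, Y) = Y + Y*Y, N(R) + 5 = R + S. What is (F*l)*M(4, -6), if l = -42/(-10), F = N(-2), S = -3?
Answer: -315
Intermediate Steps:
N(R) = -8 + R (N(R) = -5 + (R - 3) = -5 + (-3 + R) = -8 + R)
M(X, Y) = Y/4 + Y**2/4 (M(X, Y) = (Y + Y*Y)/4 = (Y + Y**2)/4 = Y/4 + Y**2/4)
F = -10 (F = -8 - 2 = -10)
l = 21/5 (l = -42*(-1/10) = 21/5 ≈ 4.2000)
(F*l)*M(4, -6) = (-10*21/5)*((1/4)*(-6)*(1 - 6)) = -21*(-6)*(-5)/2 = -42*15/2 = -315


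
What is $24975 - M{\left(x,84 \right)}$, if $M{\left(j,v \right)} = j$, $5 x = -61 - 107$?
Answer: $\frac{125043}{5} \approx 25009.0$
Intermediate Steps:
$x = - \frac{168}{5}$ ($x = \frac{-61 - 107}{5} = \frac{1}{5} \left(-168\right) = - \frac{168}{5} \approx -33.6$)
$24975 - M{\left(x,84 \right)} = 24975 - - \frac{168}{5} = 24975 + \frac{168}{5} = \frac{125043}{5}$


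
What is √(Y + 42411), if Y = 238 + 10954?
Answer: 11*√443 ≈ 231.52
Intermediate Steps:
Y = 11192
√(Y + 42411) = √(11192 + 42411) = √53603 = 11*√443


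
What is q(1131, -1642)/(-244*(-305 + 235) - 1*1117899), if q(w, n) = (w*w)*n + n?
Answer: 2100384004/1100819 ≈ 1908.0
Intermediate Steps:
q(w, n) = n + n*w² (q(w, n) = w²*n + n = n*w² + n = n + n*w²)
q(1131, -1642)/(-244*(-305 + 235) - 1*1117899) = (-1642*(1 + 1131²))/(-244*(-305 + 235) - 1*1117899) = (-1642*(1 + 1279161))/(-244*(-70) - 1117899) = (-1642*1279162)/(17080 - 1117899) = -2100384004/(-1100819) = -2100384004*(-1/1100819) = 2100384004/1100819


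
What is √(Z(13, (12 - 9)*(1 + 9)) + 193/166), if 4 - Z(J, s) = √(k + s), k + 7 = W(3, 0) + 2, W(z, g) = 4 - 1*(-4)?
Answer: √(142262 - 27556*√33)/166 ≈ 0.76283*I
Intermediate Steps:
W(z, g) = 8 (W(z, g) = 4 + 4 = 8)
k = 3 (k = -7 + (8 + 2) = -7 + 10 = 3)
Z(J, s) = 4 - √(3 + s)
√(Z(13, (12 - 9)*(1 + 9)) + 193/166) = √((4 - √(3 + (12 - 9)*(1 + 9))) + 193/166) = √((4 - √(3 + 3*10)) + 193*(1/166)) = √((4 - √(3 + 30)) + 193/166) = √((4 - √33) + 193/166) = √(857/166 - √33)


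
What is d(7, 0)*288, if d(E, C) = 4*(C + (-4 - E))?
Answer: -12672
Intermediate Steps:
d(E, C) = -16 - 4*E + 4*C (d(E, C) = 4*(-4 + C - E) = -16 - 4*E + 4*C)
d(7, 0)*288 = (-16 - 4*7 + 4*0)*288 = (-16 - 28 + 0)*288 = -44*288 = -12672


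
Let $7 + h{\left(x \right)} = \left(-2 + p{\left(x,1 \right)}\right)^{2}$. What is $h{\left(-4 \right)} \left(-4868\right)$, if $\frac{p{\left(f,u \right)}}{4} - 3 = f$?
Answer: $-141172$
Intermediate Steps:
$p{\left(f,u \right)} = 12 + 4 f$
$h{\left(x \right)} = -7 + \left(10 + 4 x\right)^{2}$ ($h{\left(x \right)} = -7 + \left(-2 + \left(12 + 4 x\right)\right)^{2} = -7 + \left(10 + 4 x\right)^{2}$)
$h{\left(-4 \right)} \left(-4868\right) = \left(-7 + 4 \left(5 + 2 \left(-4\right)\right)^{2}\right) \left(-4868\right) = \left(-7 + 4 \left(5 - 8\right)^{2}\right) \left(-4868\right) = \left(-7 + 4 \left(-3\right)^{2}\right) \left(-4868\right) = \left(-7 + 4 \cdot 9\right) \left(-4868\right) = \left(-7 + 36\right) \left(-4868\right) = 29 \left(-4868\right) = -141172$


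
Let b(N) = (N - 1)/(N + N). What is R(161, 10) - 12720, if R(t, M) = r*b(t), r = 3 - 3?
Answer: -12720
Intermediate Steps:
b(N) = (-1 + N)/(2*N) (b(N) = (-1 + N)/((2*N)) = (-1 + N)*(1/(2*N)) = (-1 + N)/(2*N))
r = 0
R(t, M) = 0 (R(t, M) = 0*((-1 + t)/(2*t)) = 0)
R(161, 10) - 12720 = 0 - 12720 = -12720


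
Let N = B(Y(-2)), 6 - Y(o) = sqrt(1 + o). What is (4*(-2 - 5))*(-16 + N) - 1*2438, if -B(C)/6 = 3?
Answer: -1486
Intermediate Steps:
Y(o) = 6 - sqrt(1 + o)
B(C) = -18 (B(C) = -6*3 = -18)
N = -18
(4*(-2 - 5))*(-16 + N) - 1*2438 = (4*(-2 - 5))*(-16 - 18) - 1*2438 = (4*(-7))*(-34) - 2438 = -28*(-34) - 2438 = 952 - 2438 = -1486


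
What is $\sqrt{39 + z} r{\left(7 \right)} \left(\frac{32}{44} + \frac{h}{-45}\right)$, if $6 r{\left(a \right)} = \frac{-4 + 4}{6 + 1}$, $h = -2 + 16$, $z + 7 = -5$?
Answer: $0$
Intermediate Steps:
$z = -12$ ($z = -7 - 5 = -12$)
$h = 14$
$r{\left(a \right)} = 0$ ($r{\left(a \right)} = \frac{\left(-4 + 4\right) \frac{1}{6 + 1}}{6} = \frac{0 \cdot \frac{1}{7}}{6} = \frac{1}{6} \cdot 0 = 0$)
$\sqrt{39 + z} r{\left(7 \right)} \left(\frac{32}{44} + \frac{h}{-45}\right) = \sqrt{39 - 12} \cdot 0 \left(\frac{32}{44} + \frac{14}{-45}\right) = \sqrt{27} \cdot 0 \left(32 \cdot \frac{1}{44} + 14 \left(- \frac{1}{45}\right)\right) = 3 \sqrt{3} \cdot 0 \left(\frac{8}{11} - \frac{14}{45}\right) = 0 \cdot \frac{206}{495} = 0$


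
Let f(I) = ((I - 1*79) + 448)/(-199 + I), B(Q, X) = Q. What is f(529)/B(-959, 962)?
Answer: -449/158235 ≈ -0.0028375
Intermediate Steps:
f(I) = (369 + I)/(-199 + I) (f(I) = ((I - 79) + 448)/(-199 + I) = ((-79 + I) + 448)/(-199 + I) = (369 + I)/(-199 + I))
f(529)/B(-959, 962) = ((369 + 529)/(-199 + 529))/(-959) = (898/330)*(-1/959) = ((1/330)*898)*(-1/959) = (449/165)*(-1/959) = -449/158235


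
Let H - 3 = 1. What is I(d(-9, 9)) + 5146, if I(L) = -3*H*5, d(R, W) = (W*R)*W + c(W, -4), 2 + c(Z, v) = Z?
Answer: 5086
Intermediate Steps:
H = 4 (H = 3 + 1 = 4)
c(Z, v) = -2 + Z
d(R, W) = -2 + W + R*W² (d(R, W) = (W*R)*W + (-2 + W) = (R*W)*W + (-2 + W) = R*W² + (-2 + W) = -2 + W + R*W²)
I(L) = -60 (I(L) = -3*4*5 = -12*5 = -60)
I(d(-9, 9)) + 5146 = -60 + 5146 = 5086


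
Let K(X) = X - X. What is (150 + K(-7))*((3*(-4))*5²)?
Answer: -45000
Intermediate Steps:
K(X) = 0
(150 + K(-7))*((3*(-4))*5²) = (150 + 0)*((3*(-4))*5²) = 150*(-12*25) = 150*(-300) = -45000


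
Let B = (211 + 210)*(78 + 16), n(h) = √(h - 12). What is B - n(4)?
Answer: 39574 - 2*I*√2 ≈ 39574.0 - 2.8284*I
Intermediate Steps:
n(h) = √(-12 + h)
B = 39574 (B = 421*94 = 39574)
B - n(4) = 39574 - √(-12 + 4) = 39574 - √(-8) = 39574 - 2*I*√2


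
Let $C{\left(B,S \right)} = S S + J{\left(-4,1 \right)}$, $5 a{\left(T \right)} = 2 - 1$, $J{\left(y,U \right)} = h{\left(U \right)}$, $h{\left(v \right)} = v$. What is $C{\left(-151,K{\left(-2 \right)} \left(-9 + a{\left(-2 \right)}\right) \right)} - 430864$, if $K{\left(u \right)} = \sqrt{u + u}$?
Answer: $- \frac{10779319}{25} \approx -4.3117 \cdot 10^{5}$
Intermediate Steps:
$J{\left(y,U \right)} = U$
$a{\left(T \right)} = \frac{1}{5}$ ($a{\left(T \right)} = \frac{2 - 1}{5} = \frac{1}{5} \cdot 1 = \frac{1}{5}$)
$K{\left(u \right)} = \sqrt{2} \sqrt{u}$ ($K{\left(u \right)} = \sqrt{2 u} = \sqrt{2} \sqrt{u}$)
$C{\left(B,S \right)} = 1 + S^{2}$ ($C{\left(B,S \right)} = S S + 1 = S^{2} + 1 = 1 + S^{2}$)
$C{\left(-151,K{\left(-2 \right)} \left(-9 + a{\left(-2 \right)}\right) \right)} - 430864 = \left(1 + \left(\sqrt{2} \sqrt{-2} \left(-9 + \frac{1}{5}\right)\right)^{2}\right) - 430864 = \left(1 + \left(\sqrt{2} i \sqrt{2} \left(- \frac{44}{5}\right)\right)^{2}\right) - 430864 = \left(1 + \left(2 i \left(- \frac{44}{5}\right)\right)^{2}\right) - 430864 = \left(1 + \left(- \frac{88 i}{5}\right)^{2}\right) - 430864 = \left(1 - \frac{7744}{25}\right) - 430864 = - \frac{7719}{25} - 430864 = - \frac{10779319}{25}$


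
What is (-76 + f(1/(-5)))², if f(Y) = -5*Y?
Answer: 5625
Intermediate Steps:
(-76 + f(1/(-5)))² = (-76 - 5/(-5))² = (-76 - 5*(-⅕))² = (-76 + 1)² = (-75)² = 5625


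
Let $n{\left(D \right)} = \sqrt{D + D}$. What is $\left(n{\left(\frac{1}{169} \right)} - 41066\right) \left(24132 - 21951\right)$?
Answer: $-89564946 + \frac{2181 \sqrt{2}}{13} \approx -8.9565 \cdot 10^{7}$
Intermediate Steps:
$n{\left(D \right)} = \sqrt{2} \sqrt{D}$ ($n{\left(D \right)} = \sqrt{2 D} = \sqrt{2} \sqrt{D}$)
$\left(n{\left(\frac{1}{169} \right)} - 41066\right) \left(24132 - 21951\right) = \left(\sqrt{2} \sqrt{\frac{1}{169}} - 41066\right) \left(24132 - 21951\right) = \left(\frac{\sqrt{2}}{13} - 41066\right) 2181 = \left(-41066 + \frac{\sqrt{2}}{13}\right) 2181 = -89564946 + \frac{2181 \sqrt{2}}{13}$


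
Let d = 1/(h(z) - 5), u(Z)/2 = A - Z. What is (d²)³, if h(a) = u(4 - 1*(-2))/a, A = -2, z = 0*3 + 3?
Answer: 729/887503681 ≈ 8.2140e-7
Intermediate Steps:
z = 3 (z = 0 + 3 = 3)
u(Z) = -4 - 2*Z (u(Z) = 2*(-2 - Z) = -4 - 2*Z)
h(a) = -16/a (h(a) = (-4 - 2*(4 - 1*(-2)))/a = (-4 - 2*(4 + 2))/a = (-4 - 2*6)/a = (-4 - 12)/a = -16/a)
d = -3/31 (d = 1/(-16/3 - 5) = 1/(-31/3) = -3/31 ≈ -0.096774)
(d²)³ = ((-3/31)²)³ = (9/961)³ = 729/887503681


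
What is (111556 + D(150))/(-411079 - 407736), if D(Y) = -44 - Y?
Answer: -111362/818815 ≈ -0.13600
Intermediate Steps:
(111556 + D(150))/(-411079 - 407736) = (111556 + (-44 - 1*150))/(-411079 - 407736) = (111556 + (-44 - 150))/(-818815) = (111556 - 194)*(-1/818815) = 111362*(-1/818815) = -111362/818815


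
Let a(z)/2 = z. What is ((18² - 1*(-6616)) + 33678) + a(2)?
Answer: 40622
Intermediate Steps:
a(z) = 2*z
((18² - 1*(-6616)) + 33678) + a(2) = ((18² - 1*(-6616)) + 33678) + 2*2 = ((324 + 6616) + 33678) + 4 = (6940 + 33678) + 4 = 40618 + 4 = 40622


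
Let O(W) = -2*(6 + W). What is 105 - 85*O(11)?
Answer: 2995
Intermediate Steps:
O(W) = -12 - 2*W
105 - 85*O(11) = 105 - 85*(-12 - 2*11) = 105 - 85*(-12 - 22) = 105 - 85*(-34) = 105 + 2890 = 2995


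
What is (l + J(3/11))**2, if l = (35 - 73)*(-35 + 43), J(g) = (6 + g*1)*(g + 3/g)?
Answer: 796819984/14641 ≈ 54424.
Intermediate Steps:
J(g) = (6 + g)*(g + 3/g)
l = -304 (l = -38*8 = -304)
(l + J(3/11))**2 = (-304 + (3 + (3/11)**2 + 6*(3/11) + 18/((3/11))))**2 = (-304 + (3 + (3*(1/11))**2 + 6*(3*(1/11)) + 18/((3*(1/11)))))**2 = (-304 + (3 + (3/11)**2 + 6*(3/11) + 18/(3/11)))**2 = (-304 + (3 + 9/121 + 18/11 + 18*(11/3)))**2 = (-304 + (3 + 9/121 + 18/11 + 66))**2 = (-304 + 8556/121)**2 = (-28228/121)**2 = 796819984/14641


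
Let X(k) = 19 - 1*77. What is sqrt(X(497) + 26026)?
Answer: 4*sqrt(1623) ≈ 161.15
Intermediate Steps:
X(k) = -58 (X(k) = 19 - 77 = -58)
sqrt(X(497) + 26026) = sqrt(-58 + 26026) = sqrt(25968) = 4*sqrt(1623)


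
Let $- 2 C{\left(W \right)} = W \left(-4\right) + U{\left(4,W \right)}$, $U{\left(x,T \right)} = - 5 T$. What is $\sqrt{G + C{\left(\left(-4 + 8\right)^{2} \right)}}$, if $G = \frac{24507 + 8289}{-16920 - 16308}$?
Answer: $\frac{\sqrt{60498035}}{923} \approx 8.4269$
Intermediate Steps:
$C{\left(W \right)} = \frac{9 W}{2}$ ($C{\left(W \right)} = - \frac{W \left(-4\right) - 5 W}{2} = - \frac{- 4 W - 5 W}{2} = - \frac{\left(-9\right) W}{2} = \frac{9 W}{2}$)
$G = - \frac{911}{923}$ ($G = \frac{32796}{-33228} = 32796 \left(- \frac{1}{33228}\right) = - \frac{911}{923} \approx -0.987$)
$\sqrt{G + C{\left(\left(-4 + 8\right)^{2} \right)}} = \sqrt{- \frac{911}{923} + \frac{9 \left(-4 + 8\right)^{2}}{2}} = \sqrt{- \frac{911}{923} + \frac{9 \cdot 4^{2}}{2}} = \sqrt{- \frac{911}{923} + \frac{9}{2} \cdot 16} = \sqrt{- \frac{911}{923} + 72} = \sqrt{\frac{65545}{923}} = \frac{\sqrt{60498035}}{923}$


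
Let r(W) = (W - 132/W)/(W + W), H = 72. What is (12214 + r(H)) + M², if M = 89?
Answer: 17397061/864 ≈ 20136.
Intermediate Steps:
r(W) = (W - 132/W)/(2*W) (r(W) = (W - 132/W)/((2*W)) = (W - 132/W)*(1/(2*W)) = (W - 132/W)/(2*W))
(12214 + r(H)) + M² = (12214 + (½ - 66/72²)) + 89² = (12214 + (½ - 66*1/5184)) + 7921 = (12214 + (½ - 11/864)) + 7921 = (12214 + 421/864) + 7921 = 10553317/864 + 7921 = 17397061/864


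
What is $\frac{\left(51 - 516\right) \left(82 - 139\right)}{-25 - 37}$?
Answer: $- \frac{855}{2} \approx -427.5$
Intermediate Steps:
$\frac{\left(51 - 516\right) \left(82 - 139\right)}{-25 - 37} = \frac{\left(51 - 516\right) \left(-57\right)}{-62} = \left(-465\right) \left(-57\right) \left(- \frac{1}{62}\right) = 26505 \left(- \frac{1}{62}\right) = - \frac{855}{2}$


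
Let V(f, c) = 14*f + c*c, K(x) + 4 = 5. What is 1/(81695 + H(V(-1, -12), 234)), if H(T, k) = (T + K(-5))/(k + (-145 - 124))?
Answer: 35/2859194 ≈ 1.2241e-5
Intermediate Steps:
K(x) = 1 (K(x) = -4 + 5 = 1)
V(f, c) = c² + 14*f (V(f, c) = 14*f + c² = c² + 14*f)
H(T, k) = (1 + T)/(-269 + k) (H(T, k) = (T + 1)/(k + (-145 - 124)) = (1 + T)/(k - 269) = (1 + T)/(-269 + k))
1/(81695 + H(V(-1, -12), 234)) = 1/(81695 + (1 + ((-12)² + 14*(-1)))/(-269 + 234)) = 1/(81695 + (1 + (144 - 14))/(-35)) = 1/(81695 - (1 + 130)/35) = 1/(81695 - 1/35*131) = 1/(81695 - 131/35) = 1/(2859194/35) = 35/2859194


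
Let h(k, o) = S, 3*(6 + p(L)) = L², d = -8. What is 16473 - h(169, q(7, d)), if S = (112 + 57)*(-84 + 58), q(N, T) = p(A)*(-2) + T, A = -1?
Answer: 20867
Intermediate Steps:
p(L) = -6 + L²/3
q(N, T) = 34/3 + T (q(N, T) = (-6 + (⅓)*(-1)²)*(-2) + T = (-6 + (⅓)*1)*(-2) + T = (-6 + ⅓)*(-2) + T = -17/3*(-2) + T = 34/3 + T)
S = -4394 (S = 169*(-26) = -4394)
h(k, o) = -4394
16473 - h(169, q(7, d)) = 16473 - 1*(-4394) = 16473 + 4394 = 20867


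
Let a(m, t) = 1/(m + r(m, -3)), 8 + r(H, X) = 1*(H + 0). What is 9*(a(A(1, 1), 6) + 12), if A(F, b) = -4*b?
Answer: 1719/16 ≈ 107.44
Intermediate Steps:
r(H, X) = -8 + H (r(H, X) = -8 + 1*(H + 0) = -8 + 1*H = -8 + H)
a(m, t) = 1/(-8 + 2*m) (a(m, t) = 1/(m + (-8 + m)) = 1/(-8 + 2*m))
9*(a(A(1, 1), 6) + 12) = 9*(1/(2*(-4 - 4*1)) + 12) = 9*(1/(2*(-4 - 4)) + 12) = 9*((½)/(-8) + 12) = 9*((½)*(-⅛) + 12) = 9*(-1/16 + 12) = 9*(191/16) = 1719/16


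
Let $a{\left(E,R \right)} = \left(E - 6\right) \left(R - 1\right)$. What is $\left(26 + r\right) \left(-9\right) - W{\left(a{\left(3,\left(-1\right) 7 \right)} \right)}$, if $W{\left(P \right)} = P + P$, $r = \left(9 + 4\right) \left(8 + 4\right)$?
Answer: $-1686$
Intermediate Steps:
$a{\left(E,R \right)} = \left(-1 + R\right) \left(-6 + E\right)$ ($a{\left(E,R \right)} = \left(-6 + E\right) \left(-1 + R\right) = \left(-1 + R\right) \left(-6 + E\right)$)
$r = 156$ ($r = 13 \cdot 12 = 156$)
$W{\left(P \right)} = 2 P$
$\left(26 + r\right) \left(-9\right) - W{\left(a{\left(3,\left(-1\right) 7 \right)} \right)} = \left(26 + 156\right) \left(-9\right) - 2 \left(6 - 3 - 6 \left(\left(-1\right) 7\right) + 3 \left(\left(-1\right) 7\right)\right) = 182 \left(-9\right) - 2 \left(6 - 3 - -42 + 3 \left(-7\right)\right) = -1638 - 2 \left(6 - 3 + 42 - 21\right) = -1638 - 2 \cdot 24 = -1638 - 48 = -1686$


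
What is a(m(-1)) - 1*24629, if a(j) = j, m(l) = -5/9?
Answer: -221666/9 ≈ -24630.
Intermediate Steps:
m(l) = -5/9 (m(l) = -5*1/9 = -5/9)
a(m(-1)) - 1*24629 = -5/9 - 1*24629 = -5/9 - 24629 = -221666/9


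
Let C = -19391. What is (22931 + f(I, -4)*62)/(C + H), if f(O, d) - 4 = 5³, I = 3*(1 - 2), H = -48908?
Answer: -30929/68299 ≈ -0.45285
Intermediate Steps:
I = -3 (I = 3*(-1) = -3)
f(O, d) = 129 (f(O, d) = 4 + 5³ = 4 + 125 = 129)
(22931 + f(I, -4)*62)/(C + H) = (22931 + 129*62)/(-19391 - 48908) = (22931 + 7998)/(-68299) = 30929*(-1/68299) = -30929/68299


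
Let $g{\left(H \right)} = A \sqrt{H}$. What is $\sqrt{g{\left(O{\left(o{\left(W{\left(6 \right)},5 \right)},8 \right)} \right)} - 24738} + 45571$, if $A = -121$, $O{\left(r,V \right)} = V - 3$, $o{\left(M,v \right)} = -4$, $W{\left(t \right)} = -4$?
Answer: $45571 + \sqrt{-24738 - 121 \sqrt{5}} \approx 45571.0 + 158.14 i$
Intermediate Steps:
$O{\left(r,V \right)} = -3 + V$
$g{\left(H \right)} = - 121 \sqrt{H}$
$\sqrt{g{\left(O{\left(o{\left(W{\left(6 \right)},5 \right)},8 \right)} \right)} - 24738} + 45571 = \sqrt{- 121 \sqrt{-3 + 8} - 24738} + 45571 = \sqrt{- 121 \sqrt{5} - 24738} + 45571 = \sqrt{-24738 - 121 \sqrt{5}} + 45571 = 45571 + \sqrt{-24738 - 121 \sqrt{5}}$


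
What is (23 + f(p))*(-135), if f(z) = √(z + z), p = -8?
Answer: -3105 - 540*I ≈ -3105.0 - 540.0*I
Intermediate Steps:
f(z) = √2*√z (f(z) = √(2*z) = √2*√z)
(23 + f(p))*(-135) = (23 + √2*√(-8))*(-135) = (23 + √2*(2*I*√2))*(-135) = (23 + 4*I)*(-135) = -3105 - 540*I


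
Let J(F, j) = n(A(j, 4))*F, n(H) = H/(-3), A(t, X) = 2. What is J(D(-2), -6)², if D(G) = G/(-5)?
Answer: 16/225 ≈ 0.071111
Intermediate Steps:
n(H) = -H/3 (n(H) = H*(-⅓) = -H/3)
D(G) = -G/5 (D(G) = G*(-⅕) = -G/5)
J(F, j) = -2*F/3 (J(F, j) = (-⅓*2)*F = -2*F/3)
J(D(-2), -6)² = (-(-2)*(-2)/15)² = (-⅔*⅖)² = (-4/15)² = 16/225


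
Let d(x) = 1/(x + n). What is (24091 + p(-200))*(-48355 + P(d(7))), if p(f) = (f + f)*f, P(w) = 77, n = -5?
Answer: -5025305298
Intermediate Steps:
d(x) = 1/(-5 + x) (d(x) = 1/(x - 5) = 1/(-5 + x))
p(f) = 2*f² (p(f) = (2*f)*f = 2*f²)
(24091 + p(-200))*(-48355 + P(d(7))) = (24091 + 2*(-200)²)*(-48355 + 77) = (24091 + 2*40000)*(-48278) = (24091 + 80000)*(-48278) = 104091*(-48278) = -5025305298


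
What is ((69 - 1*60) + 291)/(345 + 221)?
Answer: 150/283 ≈ 0.53004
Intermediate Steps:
((69 - 1*60) + 291)/(345 + 221) = ((69 - 60) + 291)/566 = (9 + 291)*(1/566) = 300*(1/566) = 150/283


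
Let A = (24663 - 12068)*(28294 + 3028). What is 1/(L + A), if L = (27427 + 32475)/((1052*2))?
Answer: 1052/415014650631 ≈ 2.5349e-9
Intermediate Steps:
A = 394500590 (A = 12595*31322 = 394500590)
L = 29951/1052 (L = 59902/2104 = 59902*(1/2104) = 29951/1052 ≈ 28.471)
1/(L + A) = 1/(29951/1052 + 394500590) = 1/(415014650631/1052) = 1052/415014650631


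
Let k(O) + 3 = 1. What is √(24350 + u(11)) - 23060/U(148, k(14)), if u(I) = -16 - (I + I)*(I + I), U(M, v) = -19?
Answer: 23060/19 + 15*√106 ≈ 1368.1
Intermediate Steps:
k(O) = -2 (k(O) = -3 + 1 = -2)
u(I) = -16 - 4*I² (u(I) = -16 - 2*I*2*I = -16 - 4*I²)
√(24350 + u(11)) - 23060/U(148, k(14)) = √(24350 + (-16 - 4*11²)) - 23060/(-19) = √(24350 + (-16 - 4*121)) - 23060*(-1)/19 = √(24350 + (-16 - 484)) - 1*(-23060/19) = √(24350 - 500) + 23060/19 = √23850 + 23060/19 = 15*√106 + 23060/19 = 23060/19 + 15*√106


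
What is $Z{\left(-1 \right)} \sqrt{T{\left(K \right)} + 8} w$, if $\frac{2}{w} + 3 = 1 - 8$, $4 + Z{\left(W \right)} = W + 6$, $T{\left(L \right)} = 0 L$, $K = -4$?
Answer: $- \frac{2 \sqrt{2}}{5} \approx -0.56569$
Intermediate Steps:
$T{\left(L \right)} = 0$
$Z{\left(W \right)} = 2 + W$ ($Z{\left(W \right)} = -4 + \left(W + 6\right) = -4 + \left(6 + W\right) = 2 + W$)
$w = - \frac{1}{5}$ ($w = \frac{2}{-3 + \left(1 - 8\right)} = \frac{2}{-3 - 7} = \frac{2}{-10} = 2 \left(- \frac{1}{10}\right) = - \frac{1}{5} \approx -0.2$)
$Z{\left(-1 \right)} \sqrt{T{\left(K \right)} + 8} w = \left(2 - 1\right) \sqrt{0 + 8} \left(- \frac{1}{5}\right) = 1 \sqrt{8} \left(- \frac{1}{5}\right) = 1 \cdot 2 \sqrt{2} \left(- \frac{1}{5}\right) = 2 \sqrt{2} \left(- \frac{1}{5}\right) = - \frac{2 \sqrt{2}}{5}$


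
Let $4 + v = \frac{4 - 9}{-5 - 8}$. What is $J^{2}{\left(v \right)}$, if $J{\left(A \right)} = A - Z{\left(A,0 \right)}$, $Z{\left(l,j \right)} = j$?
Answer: $\frac{2209}{169} \approx 13.071$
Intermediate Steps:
$v = - \frac{47}{13}$ ($v = -4 + \frac{4 - 9}{-5 - 8} = -4 - \frac{5}{-13} = -4 - - \frac{5}{13} = -4 + \frac{5}{13} = - \frac{47}{13} \approx -3.6154$)
$J{\left(A \right)} = A$ ($J{\left(A \right)} = A - 0 = A + 0 = A$)
$J^{2}{\left(v \right)} = \left(- \frac{47}{13}\right)^{2} = \frac{2209}{169}$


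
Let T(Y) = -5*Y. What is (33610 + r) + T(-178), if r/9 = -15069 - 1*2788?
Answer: -126213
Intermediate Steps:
r = -160713 (r = 9*(-15069 - 1*2788) = 9*(-15069 - 2788) = 9*(-17857) = -160713)
(33610 + r) + T(-178) = (33610 - 160713) - 5*(-178) = -127103 + 890 = -126213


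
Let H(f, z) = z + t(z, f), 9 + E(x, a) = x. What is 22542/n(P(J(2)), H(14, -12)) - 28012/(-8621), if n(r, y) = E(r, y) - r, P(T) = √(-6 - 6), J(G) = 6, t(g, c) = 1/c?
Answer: -64694158/25863 ≈ -2501.4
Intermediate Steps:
E(x, a) = -9 + x
P(T) = 2*I*√3 (P(T) = √(-12) = 2*I*√3)
H(f, z) = z + 1/f
n(r, y) = -9 (n(r, y) = (-9 + r) - r = -9)
22542/n(P(J(2)), H(14, -12)) - 28012/(-8621) = 22542/(-9) - 28012/(-8621) = 22542*(-⅑) - 28012*(-1/8621) = -7514/3 + 28012/8621 = -64694158/25863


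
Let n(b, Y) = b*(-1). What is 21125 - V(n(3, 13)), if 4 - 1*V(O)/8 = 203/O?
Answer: 61655/3 ≈ 20552.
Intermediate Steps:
n(b, Y) = -b
V(O) = 32 - 1624/O
21125 - V(n(3, 13)) = 21125 - (32 - 1624/((-1*3))) = 21125 - (32 - 1624/(-3)) = 21125 - (32 - 1624*(-⅓)) = 21125 - (32 + 1624/3) = 21125 - 1*1720/3 = 21125 - 1720/3 = 61655/3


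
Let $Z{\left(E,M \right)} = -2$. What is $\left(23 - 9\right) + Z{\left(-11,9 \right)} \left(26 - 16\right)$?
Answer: $-6$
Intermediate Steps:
$\left(23 - 9\right) + Z{\left(-11,9 \right)} \left(26 - 16\right) = \left(23 - 9\right) - 2 \left(26 - 16\right) = 14 - 20 = -6$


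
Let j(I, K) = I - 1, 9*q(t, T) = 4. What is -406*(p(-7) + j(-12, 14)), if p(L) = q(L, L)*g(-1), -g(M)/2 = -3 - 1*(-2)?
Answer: 44254/9 ≈ 4917.1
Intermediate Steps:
q(t, T) = 4/9 (q(t, T) = (1/9)*4 = 4/9)
j(I, K) = -1 + I
g(M) = 2 (g(M) = -2*(-3 - 1*(-2)) = -2*(-3 + 2) = -2*(-1) = 2)
p(L) = 8/9 (p(L) = (4/9)*2 = 8/9)
-406*(p(-7) + j(-12, 14)) = -406*(8/9 + (-1 - 12)) = -406*(8/9 - 13) = -406*(-109/9) = 44254/9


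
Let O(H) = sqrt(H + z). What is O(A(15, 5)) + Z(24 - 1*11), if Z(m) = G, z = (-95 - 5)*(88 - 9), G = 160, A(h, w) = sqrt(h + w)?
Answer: 160 + sqrt(-7900 + 2*sqrt(5)) ≈ 160.0 + 88.857*I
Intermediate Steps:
z = -7900 (z = -100*79 = -7900)
Z(m) = 160
O(H) = sqrt(-7900 + H) (O(H) = sqrt(H - 7900) = sqrt(-7900 + H))
O(A(15, 5)) + Z(24 - 1*11) = sqrt(-7900 + sqrt(15 + 5)) + 160 = sqrt(-7900 + sqrt(20)) + 160 = sqrt(-7900 + 2*sqrt(5)) + 160 = 160 + sqrt(-7900 + 2*sqrt(5))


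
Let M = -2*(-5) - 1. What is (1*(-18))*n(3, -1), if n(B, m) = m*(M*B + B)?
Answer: 540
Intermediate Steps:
M = 9 (M = 10 - 1 = 9)
n(B, m) = 10*B*m (n(B, m) = m*(9*B + B) = m*(10*B) = 10*B*m)
(1*(-18))*n(3, -1) = (1*(-18))*(10*3*(-1)) = -18*(-30) = 540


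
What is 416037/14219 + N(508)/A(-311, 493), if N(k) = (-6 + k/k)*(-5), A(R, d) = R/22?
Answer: 121567057/4422109 ≈ 27.491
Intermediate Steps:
A(R, d) = R/22 (A(R, d) = R*(1/22) = R/22)
N(k) = 25 (N(k) = (-6 + 1)*(-5) = -5*(-5) = 25)
416037/14219 + N(508)/A(-311, 493) = 416037/14219 + 25/(((1/22)*(-311))) = 416037*(1/14219) + 25/(-311/22) = 416037/14219 + 25*(-22/311) = 416037/14219 - 550/311 = 121567057/4422109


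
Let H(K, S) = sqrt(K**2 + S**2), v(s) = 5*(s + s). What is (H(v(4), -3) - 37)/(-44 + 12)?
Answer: 37/32 - sqrt(1609)/32 ≈ -0.097261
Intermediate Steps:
v(s) = 10*s (v(s) = 5*(2*s) = 10*s)
(H(v(4), -3) - 37)/(-44 + 12) = (sqrt((10*4)**2 + (-3)**2) - 37)/(-44 + 12) = (sqrt(40**2 + 9) - 37)/(-32) = (sqrt(1600 + 9) - 37)*(-1/32) = (sqrt(1609) - 37)*(-1/32) = (-37 + sqrt(1609))*(-1/32) = 37/32 - sqrt(1609)/32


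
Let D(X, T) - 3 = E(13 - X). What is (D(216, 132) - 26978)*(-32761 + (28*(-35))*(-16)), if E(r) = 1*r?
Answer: 464227418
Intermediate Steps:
E(r) = r
D(X, T) = 16 - X (D(X, T) = 3 + (13 - X) = 16 - X)
(D(216, 132) - 26978)*(-32761 + (28*(-35))*(-16)) = ((16 - 1*216) - 26978)*(-32761 + (28*(-35))*(-16)) = ((16 - 216) - 26978)*(-32761 - 980*(-16)) = (-200 - 26978)*(-32761 + 15680) = -27178*(-17081) = 464227418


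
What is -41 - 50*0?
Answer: -41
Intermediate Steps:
-41 - 50*0 = -41 + 0 = -41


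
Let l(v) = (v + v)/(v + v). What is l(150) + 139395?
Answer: 139396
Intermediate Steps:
l(v) = 1 (l(v) = (2*v)/((2*v)) = (2*v)*(1/(2*v)) = 1)
l(150) + 139395 = 1 + 139395 = 139396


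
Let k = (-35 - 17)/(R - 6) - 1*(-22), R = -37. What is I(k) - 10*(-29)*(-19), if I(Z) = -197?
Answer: -5707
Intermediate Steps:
k = 998/43 (k = (-35 - 17)/(-37 - 6) - 1*(-22) = -52/(-43) + 22 = -52*(-1/43) + 22 = 52/43 + 22 = 998/43 ≈ 23.209)
I(k) - 10*(-29)*(-19) = -197 - 10*(-29)*(-19) = -197 + 290*(-19) = -197 - 5510 = -5707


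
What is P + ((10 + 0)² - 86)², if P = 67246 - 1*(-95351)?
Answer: 162793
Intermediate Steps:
P = 162597 (P = 67246 + 95351 = 162597)
P + ((10 + 0)² - 86)² = 162597 + ((10 + 0)² - 86)² = 162597 + (10² - 86)² = 162597 + (100 - 86)² = 162597 + 14² = 162597 + 196 = 162793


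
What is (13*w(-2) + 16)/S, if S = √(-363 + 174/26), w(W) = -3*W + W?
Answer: -17*I*√15054/579 ≈ -3.6024*I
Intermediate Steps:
w(W) = -2*W
S = 2*I*√15054/13 (S = √(-363 + 174*(1/26)) = √(-363 + 87/13) = √(-4632/13) = 2*I*√15054/13 ≈ 18.876*I)
(13*w(-2) + 16)/S = (13*(-2*(-2)) + 16)/((2*I*√15054/13)) = (13*4 + 16)*(-I*√15054/2316) = (52 + 16)*(-I*√15054/2316) = 68*(-I*√15054/2316) = -17*I*√15054/579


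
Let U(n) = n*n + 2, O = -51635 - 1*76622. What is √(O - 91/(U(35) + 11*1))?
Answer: 3*I*√21841381574/1238 ≈ 358.13*I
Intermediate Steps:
O = -128257 (O = -51635 - 76622 = -128257)
U(n) = 2 + n² (U(n) = n² + 2 = 2 + n²)
√(O - 91/(U(35) + 11*1)) = √(-128257 - 91/((2 + 35²) + 11*1)) = √(-128257 - 91/((2 + 1225) + 11)) = √(-128257 - 91/(1227 + 11)) = √(-128257 - 91/1238) = √(-158782257/1238) = 3*I*√21841381574/1238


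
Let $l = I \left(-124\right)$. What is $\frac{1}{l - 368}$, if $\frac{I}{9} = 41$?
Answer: $- \frac{1}{46124} \approx -2.1681 \cdot 10^{-5}$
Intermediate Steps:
$I = 369$ ($I = 9 \cdot 41 = 369$)
$l = -45756$ ($l = 369 \left(-124\right) = -45756$)
$\frac{1}{l - 368} = \frac{1}{-45756 - 368} = \frac{1}{-46124} = - \frac{1}{46124}$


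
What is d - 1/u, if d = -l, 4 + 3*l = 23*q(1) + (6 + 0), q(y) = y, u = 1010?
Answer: -25253/3030 ≈ -8.3343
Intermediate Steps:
l = 25/3 (l = -4/3 + (23*1 + (6 + 0))/3 = -4/3 + (23 + 6)/3 = -4/3 + (⅓)*29 = -4/3 + 29/3 = 25/3 ≈ 8.3333)
d = -25/3 (d = -1*25/3 = -25/3 ≈ -8.3333)
d - 1/u = -25/3 - 1/1010 = -25253/3030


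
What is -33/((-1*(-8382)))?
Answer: -1/254 ≈ -0.0039370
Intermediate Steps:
-33/((-1*(-8382))) = -33/8382 = -33*1/8382 = -1/254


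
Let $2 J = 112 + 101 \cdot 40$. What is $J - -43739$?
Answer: $45815$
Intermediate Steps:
$J = 2076$ ($J = \frac{112 + 101 \cdot 40}{2} = \frac{112 + 4040}{2} = \frac{1}{2} \cdot 4152 = 2076$)
$J - -43739 = 2076 - -43739 = 2076 + 43739 = 45815$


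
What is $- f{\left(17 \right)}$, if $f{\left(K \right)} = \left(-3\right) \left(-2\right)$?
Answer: $-6$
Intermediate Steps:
$f{\left(K \right)} = 6$
$- f{\left(17 \right)} = \left(-1\right) 6 = -6$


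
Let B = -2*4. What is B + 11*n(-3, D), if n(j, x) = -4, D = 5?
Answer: -52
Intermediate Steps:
B = -8
B + 11*n(-3, D) = -8 + 11*(-4) = -8 - 44 = -52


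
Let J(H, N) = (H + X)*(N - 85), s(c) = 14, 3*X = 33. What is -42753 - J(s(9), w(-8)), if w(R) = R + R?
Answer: -40228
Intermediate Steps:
X = 11 (X = (⅓)*33 = 11)
w(R) = 2*R
J(H, N) = (-85 + N)*(11 + H) (J(H, N) = (H + 11)*(N - 85) = (11 + H)*(-85 + N) = (-85 + N)*(11 + H))
-42753 - J(s(9), w(-8)) = -42753 - (-935 - 85*14 + 11*(2*(-8)) + 14*(2*(-8))) = -42753 - (-935 - 1190 + 11*(-16) + 14*(-16)) = -42753 - (-935 - 1190 - 176 - 224) = -42753 - 1*(-2525) = -42753 + 2525 = -40228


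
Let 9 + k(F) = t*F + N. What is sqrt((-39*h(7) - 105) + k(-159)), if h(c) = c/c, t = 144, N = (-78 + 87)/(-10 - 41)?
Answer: 2*I*sqrt(1665303)/17 ≈ 151.82*I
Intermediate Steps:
N = -3/17 (N = 9/(-51) = 9*(-1/51) = -3/17 ≈ -0.17647)
h(c) = 1
k(F) = -156/17 + 144*F (k(F) = -9 + (144*F - 3/17) = -9 + (-3/17 + 144*F) = -156/17 + 144*F)
sqrt((-39*h(7) - 105) + k(-159)) = sqrt((-39*1 - 105) + (-156/17 + 144*(-159))) = sqrt((-39 - 105) + (-156/17 - 22896)) = sqrt(-144 - 389388/17) = sqrt(-391836/17) = 2*I*sqrt(1665303)/17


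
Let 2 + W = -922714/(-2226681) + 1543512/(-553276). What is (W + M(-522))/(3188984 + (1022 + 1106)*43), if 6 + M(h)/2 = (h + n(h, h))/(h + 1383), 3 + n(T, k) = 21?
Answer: -110783367782945/20712482683291906956 ≈ -5.3486e-6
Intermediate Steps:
n(T, k) = 18 (n(T, k) = -3 + 21 = 18)
M(h) = -12 + 2*(18 + h)/(1383 + h) (M(h) = -12 + 2*((h + 18)/(h + 1383)) = -12 + 2*((18 + h)/(1383 + h)) = -12 + 2*(18 + h)/(1383 + h))
W = -1347582911630/307992289239 (W = -2 + (-922714/(-2226681) + 1543512/(-553276)) = -2 + (-922714*(-1/2226681) + 1543512*(-1/553276)) = -2 + (922714/2226681 - 385878/138319) = -2 - 731598333152/307992289239 = -1347582911630/307992289239 ≈ -4.3754)
(W + M(-522))/(3188984 + (1022 + 1106)*43) = (-1347582911630/307992289239 + 10*(-1656 - 1*(-522))/(1383 - 522))/(3188984 + (1022 + 1106)*43) = (-1347582911630/307992289239 + 10*(-1656 + 522)/861)/(3188984 + 2128*43) = (-1347582911630/307992289239 + 10*(1/861)*(-1134))/(3188984 + 91504) = (-1347582911630/307992289239 - 540/41)/3280488 = -221566735565890/12627683858799*1/3280488 = -110783367782945/20712482683291906956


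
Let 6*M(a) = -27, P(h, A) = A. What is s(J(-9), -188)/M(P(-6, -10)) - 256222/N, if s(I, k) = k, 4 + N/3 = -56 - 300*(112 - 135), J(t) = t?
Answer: 300529/10260 ≈ 29.291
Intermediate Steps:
M(a) = -9/2 (M(a) = (⅙)*(-27) = -9/2)
N = 20520 (N = -12 + 3*(-56 - 300*(112 - 135)) = -12 + 3*(-56 - 300*(-23)) = -12 + 3*(-56 + 6900) = -12 + 3*6844 = -12 + 20532 = 20520)
s(J(-9), -188)/M(P(-6, -10)) - 256222/N = -188/(-9/2) - 256222/20520 = -188*(-2/9) - 256222*1/20520 = 376/9 - 128111/10260 = 300529/10260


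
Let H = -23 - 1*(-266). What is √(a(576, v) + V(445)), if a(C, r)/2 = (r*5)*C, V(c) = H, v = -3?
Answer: 3*I*√1893 ≈ 130.53*I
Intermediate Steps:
H = 243 (H = -23 + 266 = 243)
V(c) = 243
a(C, r) = 10*C*r (a(C, r) = 2*((r*5)*C) = 2*((5*r)*C) = 2*(5*C*r) = 10*C*r)
√(a(576, v) + V(445)) = √(10*576*(-3) + 243) = √(-17280 + 243) = √(-17037) = 3*I*√1893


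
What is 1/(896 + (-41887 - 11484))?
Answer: -1/52475 ≈ -1.9057e-5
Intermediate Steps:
1/(896 + (-41887 - 11484)) = 1/(896 - 53371) = 1/(-52475) = -1/52475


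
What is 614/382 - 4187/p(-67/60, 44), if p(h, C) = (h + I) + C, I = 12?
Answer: -46972069/628963 ≈ -74.682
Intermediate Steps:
p(h, C) = 12 + C + h (p(h, C) = (h + 12) + C = (12 + h) + C = 12 + C + h)
614/382 - 4187/p(-67/60, 44) = 614/382 - 4187/(12 + 44 - 67/60) = 614*(1/382) - 4187/(12 + 44 - 67*1/60) = 307/191 - 4187/(12 + 44 - 67/60) = 307/191 - 4187/3293/60 = 307/191 - 4187*60/3293 = 307/191 - 251220/3293 = -46972069/628963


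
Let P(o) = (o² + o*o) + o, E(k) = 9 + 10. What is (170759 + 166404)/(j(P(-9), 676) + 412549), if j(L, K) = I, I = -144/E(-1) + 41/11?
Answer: 70467067/86221936 ≈ 0.81728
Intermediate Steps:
E(k) = 19
P(o) = o + 2*o² (P(o) = (o² + o²) + o = 2*o² + o = o + 2*o²)
I = -805/209 (I = -144/19 + 41/11 = -805/209 ≈ -3.8517)
j(L, K) = -805/209
(170759 + 166404)/(j(P(-9), 676) + 412549) = (170759 + 166404)/(-805/209 + 412549) = 337163/(86221936/209) = 337163*(209/86221936) = 70467067/86221936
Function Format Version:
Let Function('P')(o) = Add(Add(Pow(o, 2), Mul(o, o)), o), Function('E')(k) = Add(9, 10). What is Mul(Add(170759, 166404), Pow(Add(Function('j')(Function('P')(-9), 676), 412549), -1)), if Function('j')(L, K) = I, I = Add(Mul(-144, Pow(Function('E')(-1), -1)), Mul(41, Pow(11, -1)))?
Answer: Rational(70467067, 86221936) ≈ 0.81728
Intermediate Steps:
Function('E')(k) = 19
Function('P')(o) = Add(o, Mul(2, Pow(o, 2))) (Function('P')(o) = Add(Add(Pow(o, 2), Pow(o, 2)), o) = Add(Mul(2, Pow(o, 2)), o) = Add(o, Mul(2, Pow(o, 2))))
I = Rational(-805, 209) (I = Add(Mul(-144, Pow(19, -1)), Mul(41, Pow(11, -1))) = Add(Mul(-144, Rational(1, 19)), Mul(41, Rational(1, 11))) = Add(Rational(-144, 19), Rational(41, 11)) = Rational(-805, 209) ≈ -3.8517)
Function('j')(L, K) = Rational(-805, 209)
Mul(Add(170759, 166404), Pow(Add(Function('j')(Function('P')(-9), 676), 412549), -1)) = Mul(Add(170759, 166404), Pow(Add(Rational(-805, 209), 412549), -1)) = Mul(337163, Pow(Rational(86221936, 209), -1)) = Mul(337163, Rational(209, 86221936)) = Rational(70467067, 86221936)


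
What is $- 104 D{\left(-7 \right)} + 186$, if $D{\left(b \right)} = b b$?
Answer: $-4910$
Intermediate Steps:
$D{\left(b \right)} = b^{2}$
$- 104 D{\left(-7 \right)} + 186 = - 104 \left(-7\right)^{2} + 186 = \left(-104\right) 49 + 186 = -5096 + 186 = -4910$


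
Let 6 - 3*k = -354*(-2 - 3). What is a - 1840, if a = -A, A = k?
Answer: -1252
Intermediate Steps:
k = -588 (k = 2 - (-118)*(-2 - 3) = 2 - (-118)*(-5) = 2 - ⅓*1770 = 2 - 590 = -588)
A = -588
a = 588 (a = -1*(-588) = 588)
a - 1840 = 588 - 1840 = -1252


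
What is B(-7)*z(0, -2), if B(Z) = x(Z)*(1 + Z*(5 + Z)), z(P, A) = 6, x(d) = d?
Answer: -630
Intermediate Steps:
B(Z) = Z*(1 + Z*(5 + Z))
B(-7)*z(0, -2) = -7*(1 + (-7)² + 5*(-7))*6 = -7*(1 + 49 - 35)*6 = -7*15*6 = -105*6 = -630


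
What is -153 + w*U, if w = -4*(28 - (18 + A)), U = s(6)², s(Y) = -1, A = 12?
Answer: -145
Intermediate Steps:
U = 1 (U = (-1)² = 1)
w = 8 (w = -4*(28 - (18 + 12)) = -4*(28 - 1*30) = -4*(28 - 30) = -4*(-2) = 8)
-153 + w*U = -153 + 8*1 = -153 + 8 = -145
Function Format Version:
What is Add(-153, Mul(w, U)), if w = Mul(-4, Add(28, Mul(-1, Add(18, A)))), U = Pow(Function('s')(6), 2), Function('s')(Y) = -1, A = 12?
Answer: -145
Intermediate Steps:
U = 1 (U = Pow(-1, 2) = 1)
w = 8 (w = Mul(-4, Add(28, Mul(-1, Add(18, 12)))) = Mul(-4, Add(28, Mul(-1, 30))) = Mul(-4, Add(28, -30)) = Mul(-4, -2) = 8)
Add(-153, Mul(w, U)) = Add(-153, Mul(8, 1)) = Add(-153, 8) = -145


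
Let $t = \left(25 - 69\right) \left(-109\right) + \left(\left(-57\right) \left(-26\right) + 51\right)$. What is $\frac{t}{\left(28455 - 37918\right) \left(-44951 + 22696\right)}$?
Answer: $\frac{6329}{210599065} \approx 3.0052 \cdot 10^{-5}$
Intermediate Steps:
$t = 6329$ ($t = \left(-44\right) \left(-109\right) + \left(1482 + 51\right) = 4796 + 1533 = 6329$)
$\frac{t}{\left(28455 - 37918\right) \left(-44951 + 22696\right)} = \frac{6329}{\left(28455 - 37918\right) \left(-44951 + 22696\right)} = \frac{6329}{\left(-9463\right) \left(-22255\right)} = \frac{6329}{210599065}$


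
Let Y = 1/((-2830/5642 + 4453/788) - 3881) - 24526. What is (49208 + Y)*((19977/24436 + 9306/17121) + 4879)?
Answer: 72366341987913196677445999/600764584754361170 ≈ 1.2046e+8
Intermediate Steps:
Y = -211311463622118/8615814295 (Y = 1/((-2830*1/5642 + 4453*(1/788)) - 3881) - 24526 = 1/((-1415/2821 + 4453/788) - 3881) - 24526 = 1/(11446893/2222948 - 3881) - 24526 = 1/(-8615814295/2222948) - 24526 = -2222948/8615814295 - 24526 = -211311463622118/8615814295 ≈ -24526.)
(49208 + Y)*((19977/24436 + 9306/17121) + 4879) = (49208 - 211311463622118/8615814295)*((19977/24436 + 9306/17121) + 4879) = 212655526206242*((19977*(1/24436) + 9306*(1/17121)) + 4879)/8615814295 = 212655526206242*((19977/24436 + 3102/5707) + 4879)/8615814295 = 212655526206242*(189809211/139456252 + 4879)/8615814295 = (212655526206242/8615814295)*(680596862719/139456252) = 72366341987913196677445999/600764584754361170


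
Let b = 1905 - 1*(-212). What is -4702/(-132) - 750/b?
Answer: 4927567/139722 ≈ 35.267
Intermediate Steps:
b = 2117 (b = 1905 + 212 = 2117)
-4702/(-132) - 750/b = -4702/(-132) - 750/2117 = -4702*(-1/132) - 750*1/2117 = 2351/66 - 750/2117 = 4927567/139722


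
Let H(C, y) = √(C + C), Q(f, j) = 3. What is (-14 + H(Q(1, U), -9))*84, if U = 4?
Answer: -1176 + 84*√6 ≈ -970.24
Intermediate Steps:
H(C, y) = √2*√C (H(C, y) = √(2*C) = √2*√C)
(-14 + H(Q(1, U), -9))*84 = (-14 + √2*√3)*84 = (-14 + √6)*84 = -1176 + 84*√6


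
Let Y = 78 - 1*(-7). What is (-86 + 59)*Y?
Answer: -2295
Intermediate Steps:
Y = 85 (Y = 78 + 7 = 85)
(-86 + 59)*Y = (-86 + 59)*85 = -27*85 = -2295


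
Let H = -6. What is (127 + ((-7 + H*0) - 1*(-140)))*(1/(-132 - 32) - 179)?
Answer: -1908205/41 ≈ -46542.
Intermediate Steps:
(127 + ((-7 + H*0) - 1*(-140)))*(1/(-132 - 32) - 179) = (127 + ((-7 - 6*0) - 1*(-140)))*(1/(-132 - 32) - 179) = (127 + ((-7 + 0) + 140))*(1/(-164) - 179) = (127 + (-7 + 140))*(-1/164 - 179) = (127 + 133)*(-29357/164) = 260*(-29357/164) = -1908205/41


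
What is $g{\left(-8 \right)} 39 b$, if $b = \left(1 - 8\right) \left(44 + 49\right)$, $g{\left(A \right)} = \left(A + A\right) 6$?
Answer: $2437344$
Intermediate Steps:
$g{\left(A \right)} = 12 A$ ($g{\left(A \right)} = 2 A 6 = 12 A$)
$b = -651$ ($b = \left(-7\right) 93 = -651$)
$g{\left(-8 \right)} 39 b = 12 \left(-8\right) 39 \left(-651\right) = \left(-96\right) 39 \left(-651\right) = \left(-3744\right) \left(-651\right) = 2437344$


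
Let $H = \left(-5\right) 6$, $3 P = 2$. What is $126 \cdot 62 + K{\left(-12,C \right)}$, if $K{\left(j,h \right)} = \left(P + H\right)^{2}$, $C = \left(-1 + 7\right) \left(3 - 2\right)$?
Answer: $\frac{78052}{9} \approx 8672.4$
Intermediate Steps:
$P = \frac{2}{3}$ ($P = \frac{1}{3} \cdot 2 = \frac{2}{3} \approx 0.66667$)
$C = 6$ ($C = 6 \cdot 1 = 6$)
$H = -30$
$K{\left(j,h \right)} = \frac{7744}{9}$ ($K{\left(j,h \right)} = \left(\frac{2}{3} - 30\right)^{2} = \left(- \frac{88}{3}\right)^{2} = \frac{7744}{9}$)
$126 \cdot 62 + K{\left(-12,C \right)} = 126 \cdot 62 + \frac{7744}{9} = 7812 + \frac{7744}{9} = \frac{78052}{9}$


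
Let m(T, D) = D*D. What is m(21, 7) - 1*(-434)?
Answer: 483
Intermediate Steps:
m(T, D) = D²
m(21, 7) - 1*(-434) = 7² - 1*(-434) = 49 + 434 = 483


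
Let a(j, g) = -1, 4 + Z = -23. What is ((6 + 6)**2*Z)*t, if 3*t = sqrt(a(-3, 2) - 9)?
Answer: -1296*I*sqrt(10) ≈ -4098.3*I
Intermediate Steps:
Z = -27 (Z = -4 - 23 = -27)
t = I*sqrt(10)/3 (t = sqrt(-1 - 9)/3 = sqrt(-10)/3 = (I*sqrt(10))/3 = I*sqrt(10)/3 ≈ 1.0541*I)
((6 + 6)**2*Z)*t = ((6 + 6)**2*(-27))*(I*sqrt(10)/3) = (12**2*(-27))*(I*sqrt(10)/3) = (144*(-27))*(I*sqrt(10)/3) = -1296*I*sqrt(10)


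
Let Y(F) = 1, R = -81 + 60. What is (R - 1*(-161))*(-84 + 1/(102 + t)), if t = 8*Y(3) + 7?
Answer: -1375780/117 ≈ -11759.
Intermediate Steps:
R = -21
t = 15 (t = 8*1 + 7 = 8 + 7 = 15)
(R - 1*(-161))*(-84 + 1/(102 + t)) = (-21 - 1*(-161))*(-84 + 1/(102 + 15)) = (-21 + 161)*(-84 + 1/117) = 140*(-84 + 1/117) = 140*(-9827/117) = -1375780/117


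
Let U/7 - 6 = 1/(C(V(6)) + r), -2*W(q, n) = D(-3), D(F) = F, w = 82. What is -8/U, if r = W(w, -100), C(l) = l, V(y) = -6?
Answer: -18/91 ≈ -0.19780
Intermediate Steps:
W(q, n) = 3/2 (W(q, n) = -½*(-3) = 3/2)
r = 3/2 ≈ 1.5000
U = 364/9 (U = 42 + 7/(-6 + 3/2) = 42 + 7/(-9/2) = 42 + 7*(-2/9) = 42 - 14/9 = 364/9 ≈ 40.444)
-8/U = -8/364/9 = -8*9/364 = -18/91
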